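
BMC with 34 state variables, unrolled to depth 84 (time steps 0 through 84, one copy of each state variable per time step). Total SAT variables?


BMC unrolls to depth k, creating one copy of each state var for steps 0..k.
Step count = 84 + 1 = 85 (steps 0 through 84)
Vars per step = 34
Total = 34 * 85 = 2890

2890


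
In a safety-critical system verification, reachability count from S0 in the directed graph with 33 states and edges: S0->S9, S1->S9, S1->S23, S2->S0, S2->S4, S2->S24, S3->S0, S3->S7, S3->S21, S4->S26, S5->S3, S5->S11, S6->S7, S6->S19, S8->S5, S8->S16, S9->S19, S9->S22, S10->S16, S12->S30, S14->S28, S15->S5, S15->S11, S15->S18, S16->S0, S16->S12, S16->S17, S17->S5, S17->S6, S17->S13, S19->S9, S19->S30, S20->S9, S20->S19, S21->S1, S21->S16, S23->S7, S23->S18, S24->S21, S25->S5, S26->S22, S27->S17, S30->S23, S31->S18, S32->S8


BFS from S0:
  layer 0: {S0}
  layer 1: {S9}
  layer 2: {S19, S22}
  layer 3: {S30}
  layer 4: {S23}
  layer 5: {S7, S18}
Reachable set: {S0, S7, S9, S18, S19, S22, S23, S30}
Count = 8

8


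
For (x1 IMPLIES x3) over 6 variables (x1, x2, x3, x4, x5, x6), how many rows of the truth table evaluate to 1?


Formula: (x1 IMPLIES x3) over 6 vars (64 rows)
Evaluate each row (x1, x2, x3, x4, x5, x6 as bits, MSB first):
  row 0 [000000]: (0 IMPLIES 0) -> 1
  row 1 [000001]: (0 IMPLIES 0) -> 1
  row 2 [000010]: (0 IMPLIES 0) -> 1
  row 3 [000011]: (0 IMPLIES 0) -> 1
  row 4 [000100]: (0 IMPLIES 0) -> 1
  (every remaining row is evaluated the same way; all 64 results are listed next)
Full result column, 8 rows per line (x1,x2,x3 fixed per line; x4,x5,x6 runs 000..111 left to right):
  rows 0-7 [x1,x2,x3=000]: 11111111  (ones: 8)
  rows 8-15 [x1,x2,x3=001]: 11111111  (ones: 8)
  rows 16-23 [x1,x2,x3=010]: 11111111  (ones: 8)
  rows 24-31 [x1,x2,x3=011]: 11111111  (ones: 8)
  rows 32-39 [x1,x2,x3=100]: 00000000  (ones: 0)
  rows 40-47 [x1,x2,x3=101]: 11111111  (ones: 8)
  rows 48-55 [x1,x2,x3=110]: 00000000  (ones: 0)
  rows 56-63 [x1,x2,x3=111]: 11111111  (ones: 8)
Count of 1-rows = 8+8+8+8+0+8+0+8 = 48

48


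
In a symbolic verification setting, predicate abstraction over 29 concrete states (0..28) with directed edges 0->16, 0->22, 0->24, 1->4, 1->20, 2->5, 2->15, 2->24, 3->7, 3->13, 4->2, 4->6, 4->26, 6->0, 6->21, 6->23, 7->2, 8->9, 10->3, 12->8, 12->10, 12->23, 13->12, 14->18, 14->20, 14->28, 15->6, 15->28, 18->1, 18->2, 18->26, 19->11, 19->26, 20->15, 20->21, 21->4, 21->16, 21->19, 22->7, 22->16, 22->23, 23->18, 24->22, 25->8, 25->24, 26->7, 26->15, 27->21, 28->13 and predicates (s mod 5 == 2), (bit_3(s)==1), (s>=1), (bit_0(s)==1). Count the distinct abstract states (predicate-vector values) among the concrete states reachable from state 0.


BFS from 0:
Concrete reachable: {0, 1, 2, 3, 4, 5, 6, 7, 8, 9, 10, 11, 12, 13, 15, 16, 18, 19, 20, 21, 22, 23, 24, 26, 28}
Abstract via predicates (s mod 5 == 2), (bit_3(s)==1), (s>=1), (bit_0(s)==1):
  (0,0,0,0) <- {0}
  (0,0,1,0) <- {4, 6, 16, 18, 20}
  (0,0,1,1) <- {1, 3, 5, 19, 21, 23}
  (0,1,1,0) <- {8, 10, 24, 26, 28}
  (0,1,1,1) <- {9, 11, 13, 15}
  (1,0,1,0) <- {2, 22}
  (1,0,1,1) <- {7}
  (1,1,1,0) <- {12}
Distinct abstract states = 8

8


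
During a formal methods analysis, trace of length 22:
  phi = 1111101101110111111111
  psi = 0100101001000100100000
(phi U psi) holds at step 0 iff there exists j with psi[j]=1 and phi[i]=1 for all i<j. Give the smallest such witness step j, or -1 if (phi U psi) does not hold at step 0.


(phi U psi) at 0: need smallest j with psi[j]=1 and phi[i]=1 for all i in [0,j).
Scan from step 0:
  step 0: phi=1, psi=0 -> continue
  step 1: psi=1 and phi held for [0,1) -> witness found
Witness step = 1

1


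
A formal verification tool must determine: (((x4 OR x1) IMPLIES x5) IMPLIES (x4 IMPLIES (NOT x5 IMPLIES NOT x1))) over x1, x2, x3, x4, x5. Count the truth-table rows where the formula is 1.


Formula: (((x4 OR x1) IMPLIES x5) IMPLIES (x4 IMPLIES (NOT x5 IMPLIES NOT x1))) over 5 vars (32 rows)
Evaluate each row (x1, x2, x3, x4, x5 as bits, MSB first):
  row 0 [00000]: (((0 OR 0) IMPLIES 0) IMPLIES (0 IMPLIES (NOT 0 IMPLIES NOT 0))) -> 1
  row 1 [00001]: (((0 OR 0) IMPLIES 1) IMPLIES (0 IMPLIES (NOT 1 IMPLIES NOT 0))) -> 1
  row 2 [00010]: (((1 OR 0) IMPLIES 0) IMPLIES (1 IMPLIES (NOT 0 IMPLIES NOT 0))) -> 1
  row 3 [00011]: (((1 OR 0) IMPLIES 1) IMPLIES (1 IMPLIES (NOT 1 IMPLIES NOT 0))) -> 1
  row 4 [00100]: (((0 OR 0) IMPLIES 0) IMPLIES (0 IMPLIES (NOT 0 IMPLIES NOT 0))) -> 1
  row 5 [00101]: (((0 OR 0) IMPLIES 1) IMPLIES (0 IMPLIES (NOT 1 IMPLIES NOT 0))) -> 1
  row 6 [00110]: (((1 OR 0) IMPLIES 0) IMPLIES (1 IMPLIES (NOT 0 IMPLIES NOT 0))) -> 1
  row 7 [00111]: (((1 OR 0) IMPLIES 1) IMPLIES (1 IMPLIES (NOT 1 IMPLIES NOT 0))) -> 1
  row 8 [01000]: (((0 OR 0) IMPLIES 0) IMPLIES (0 IMPLIES (NOT 0 IMPLIES NOT 0))) -> 1
  row 9 [01001]: (((0 OR 0) IMPLIES 1) IMPLIES (0 IMPLIES (NOT 1 IMPLIES NOT 0))) -> 1
  row 10 [01010]: (((1 OR 0) IMPLIES 0) IMPLIES (1 IMPLIES (NOT 0 IMPLIES NOT 0))) -> 1
  row 11 [01011]: (((1 OR 0) IMPLIES 1) IMPLIES (1 IMPLIES (NOT 1 IMPLIES NOT 0))) -> 1
  row 12 [01100]: (((0 OR 0) IMPLIES 0) IMPLIES (0 IMPLIES (NOT 0 IMPLIES NOT 0))) -> 1
  row 13 [01101]: (((0 OR 0) IMPLIES 1) IMPLIES (0 IMPLIES (NOT 1 IMPLIES NOT 0))) -> 1
  row 14 [01110]: (((1 OR 0) IMPLIES 0) IMPLIES (1 IMPLIES (NOT 0 IMPLIES NOT 0))) -> 1
  row 15 [01111]: (((1 OR 0) IMPLIES 1) IMPLIES (1 IMPLIES (NOT 1 IMPLIES NOT 0))) -> 1
  row 16 [10000]: (((0 OR 1) IMPLIES 0) IMPLIES (0 IMPLIES (NOT 0 IMPLIES NOT 1))) -> 1
  row 17 [10001]: (((0 OR 1) IMPLIES 1) IMPLIES (0 IMPLIES (NOT 1 IMPLIES NOT 1))) -> 1
  row 18 [10010]: (((1 OR 1) IMPLIES 0) IMPLIES (1 IMPLIES (NOT 0 IMPLIES NOT 1))) -> 1
  row 19 [10011]: (((1 OR 1) IMPLIES 1) IMPLIES (1 IMPLIES (NOT 1 IMPLIES NOT 1))) -> 1
  row 20 [10100]: (((0 OR 1) IMPLIES 0) IMPLIES (0 IMPLIES (NOT 0 IMPLIES NOT 1))) -> 1
  row 21 [10101]: (((0 OR 1) IMPLIES 1) IMPLIES (0 IMPLIES (NOT 1 IMPLIES NOT 1))) -> 1
  row 22 [10110]: (((1 OR 1) IMPLIES 0) IMPLIES (1 IMPLIES (NOT 0 IMPLIES NOT 1))) -> 1
  row 23 [10111]: (((1 OR 1) IMPLIES 1) IMPLIES (1 IMPLIES (NOT 1 IMPLIES NOT 1))) -> 1
  row 24 [11000]: (((0 OR 1) IMPLIES 0) IMPLIES (0 IMPLIES (NOT 0 IMPLIES NOT 1))) -> 1
  row 25 [11001]: (((0 OR 1) IMPLIES 1) IMPLIES (0 IMPLIES (NOT 1 IMPLIES NOT 1))) -> 1
  row 26 [11010]: (((1 OR 1) IMPLIES 0) IMPLIES (1 IMPLIES (NOT 0 IMPLIES NOT 1))) -> 1
  row 27 [11011]: (((1 OR 1) IMPLIES 1) IMPLIES (1 IMPLIES (NOT 1 IMPLIES NOT 1))) -> 1
  row 28 [11100]: (((0 OR 1) IMPLIES 0) IMPLIES (0 IMPLIES (NOT 0 IMPLIES NOT 1))) -> 1
  row 29 [11101]: (((0 OR 1) IMPLIES 1) IMPLIES (0 IMPLIES (NOT 1 IMPLIES NOT 1))) -> 1
  row 30 [11110]: (((1 OR 1) IMPLIES 0) IMPLIES (1 IMPLIES (NOT 0 IMPLIES NOT 1))) -> 1
  row 31 [11111]: (((1 OR 1) IMPLIES 1) IMPLIES (1 IMPLIES (NOT 1 IMPLIES NOT 1))) -> 1
Full result column, 8 rows per line (x1,x2 fixed per line; x3,x4,x5 runs 000..111 left to right):
  rows 0-7 [x1,x2=00]: 11111111  (ones: 8)
  rows 8-15 [x1,x2=01]: 11111111  (ones: 8)
  rows 16-23 [x1,x2=10]: 11111111  (ones: 8)
  rows 24-31 [x1,x2=11]: 11111111  (ones: 8)
Count of 1-rows = 8+8+8+8 = 32

32


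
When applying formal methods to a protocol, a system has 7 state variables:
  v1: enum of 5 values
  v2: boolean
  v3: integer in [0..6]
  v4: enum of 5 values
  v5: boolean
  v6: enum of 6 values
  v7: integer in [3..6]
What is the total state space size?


State space = product of domain sizes of all variables.
Domain sizes:
  v1 (enum of 5 values): 5
  v2 (boolean): 2
  v3 (integer in [0..6]): 7
  v4 (enum of 5 values): 5
  v5 (boolean): 2
  v6 (enum of 6 values): 6
  v7 (integer in [3..6]): 4
Product = 5 * 2 * 7 * 5 * 2 * 6 * 4 = 16800

16800


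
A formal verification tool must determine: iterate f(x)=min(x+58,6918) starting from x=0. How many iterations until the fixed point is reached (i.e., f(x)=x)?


Step 1: x=0, cap=6918, increment=58
Step 2: x grows by 58 each step until capped at 6918; fixed point is x=6918
Step 3: iterations = ceil(6918/58) = 120

120


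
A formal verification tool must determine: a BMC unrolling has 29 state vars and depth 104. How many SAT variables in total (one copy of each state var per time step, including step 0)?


BMC unrolls to depth k, creating one copy of each state var for steps 0..k.
Step count = 104 + 1 = 105 (steps 0 through 104)
Vars per step = 29
Total = 29 * 105 = 3045

3045


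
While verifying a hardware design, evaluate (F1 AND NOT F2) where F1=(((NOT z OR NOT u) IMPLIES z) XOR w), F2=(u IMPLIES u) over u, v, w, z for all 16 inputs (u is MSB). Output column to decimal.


F1 = (((NOT z OR NOT u) IMPLIES z) XOR w)
F2 = (u IMPLIES u)
Counterexample to F1=>F2 is where F1=1 and F2=0.
Evaluate each row (bits = u,v,w,z, MSB first):
  row 0 [0000]: F1=0 F2=1 -> F1&~F2 -> 0
  row 1 [0001]: F1=1 F2=1 -> F1&~F2 -> 0
  row 2 [0010]: F1=1 F2=1 -> F1&~F2 -> 0
  row 3 [0011]: F1=0 F2=1 -> F1&~F2 -> 0
  row 4 [0100]: F1=0 F2=1 -> F1&~F2 -> 0
  row 5 [0101]: F1=1 F2=1 -> F1&~F2 -> 0
  row 6 [0110]: F1=1 F2=1 -> F1&~F2 -> 0
  row 7 [0111]: F1=0 F2=1 -> F1&~F2 -> 0
  row 8 [1000]: F1=0 F2=1 -> F1&~F2 -> 0
  row 9 [1001]: F1=1 F2=1 -> F1&~F2 -> 0
  row 10 [1010]: F1=1 F2=1 -> F1&~F2 -> 0
  row 11 [1011]: F1=0 F2=1 -> F1&~F2 -> 0
  row 12 [1100]: F1=0 F2=1 -> F1&~F2 -> 0
  row 13 [1101]: F1=1 F2=1 -> F1&~F2 -> 0
  row 14 [1110]: F1=1 F2=1 -> F1&~F2 -> 0
  row 15 [1111]: F1=0 F2=1 -> F1&~F2 -> 0
Full result column, 4 rows per line (u,v fixed per line; w,z runs 00..11 left to right):
  rows 0-3 [u,v=00]: 0000  = hex 0
  rows 4-7 [u,v=01]: 0000  = hex 0
  rows 8-11 [u,v=10]: 0000  = hex 0
  rows 12-15 [u,v=11]: 0000  = hex 0
Counterexample vector (row 0 .. row 15) = 0000000000000000
Output column grouped in 4s = 0000 0000 0000 0000 = 0x0000
Convert to decimal digit by digit (value = value*16 + digit):
  0 -> 0
  0*16 + 0 = 0
  0*16 + 0 = 0
  0*16 + 0 = 0
Decimal = 0

0


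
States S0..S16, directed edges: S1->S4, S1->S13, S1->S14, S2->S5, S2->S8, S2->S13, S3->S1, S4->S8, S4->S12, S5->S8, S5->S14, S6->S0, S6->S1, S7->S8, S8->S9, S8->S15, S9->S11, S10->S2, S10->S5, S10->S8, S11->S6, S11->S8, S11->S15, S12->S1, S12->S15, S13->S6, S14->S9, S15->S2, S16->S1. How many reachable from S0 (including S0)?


BFS from S0:
  layer 0: {S0}
Reachable set: {S0}
Count = 1

1


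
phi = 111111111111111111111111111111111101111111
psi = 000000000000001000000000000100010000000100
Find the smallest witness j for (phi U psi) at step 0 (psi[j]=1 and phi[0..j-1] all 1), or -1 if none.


(phi U psi) at 0: need smallest j with psi[j]=1 and phi[i]=1 for all i in [0,j).
Scan from step 0:
  step 0: phi=1, psi=0 -> continue
  step 1: phi=1, psi=0 -> continue
  step 2: phi=1, psi=0 -> continue
  step 3: phi=1, psi=0 -> continue
  step 14: psi=1 and phi held for [0,14) -> witness found
Witness step = 14

14


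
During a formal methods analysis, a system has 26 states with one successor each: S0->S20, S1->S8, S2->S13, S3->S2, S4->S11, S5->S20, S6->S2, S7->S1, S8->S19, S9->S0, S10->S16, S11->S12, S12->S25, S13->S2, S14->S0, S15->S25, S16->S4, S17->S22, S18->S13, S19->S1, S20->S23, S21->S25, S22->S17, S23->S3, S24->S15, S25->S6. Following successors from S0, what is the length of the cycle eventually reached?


Trace from S0 until a state repeats:
  S0 -> S20 -> S23 -> S3 -> S2 -> S13 -> S2
S2 first seen at step 4, revisited at step 6.
Cycle length = 6 - 4 = 2

2


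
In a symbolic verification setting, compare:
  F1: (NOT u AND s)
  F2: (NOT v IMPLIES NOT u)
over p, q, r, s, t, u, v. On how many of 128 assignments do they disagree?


F1 = (NOT u AND s)
F2 = (NOT v IMPLIES NOT u)
Evaluate both on each of 128 rows (bits = p,q,r,s,t,u,v):
  row 0 [0000000]: F1=0 F2=1 (differ) -> 1
  row 1 [0000001]: F1=0 F2=1 (differ) -> 1
  row 2 [0000010]: F1=0 F2=0 -> 0
  row 3 [0000011]: F1=0 F2=1 (differ) -> 1
  row 4 [0000100]: F1=0 F2=1 (differ) -> 1
  (every remaining row is evaluated the same way; all 128 results are listed next)
Full result column, 8 rows per line (p,q,r,s fixed per line; t,u,v runs 000..111 left to right):
  rows 0-7 [p,q,r,s=0000]: 11011101  (ones: 6)
  rows 8-15 [p,q,r,s=0001]: 00010001  (ones: 2)
  rows 16-23 [p,q,r,s=0010]: 11011101  (ones: 6)
  rows 24-31 [p,q,r,s=0011]: 00010001  (ones: 2)
  rows 32-39 [p,q,r,s=0100]: 11011101  (ones: 6)
  rows 40-47 [p,q,r,s=0101]: 00010001  (ones: 2)
  rows 48-55 [p,q,r,s=0110]: 11011101  (ones: 6)
  rows 56-63 [p,q,r,s=0111]: 00010001  (ones: 2)
  rows 64-71 [p,q,r,s=1000]: 11011101  (ones: 6)
  rows 72-79 [p,q,r,s=1001]: 00010001  (ones: 2)
  rows 80-87 [p,q,r,s=1010]: 11011101  (ones: 6)
  rows 88-95 [p,q,r,s=1011]: 00010001  (ones: 2)
  rows 96-103 [p,q,r,s=1100]: 11011101  (ones: 6)
  rows 104-111 [p,q,r,s=1101]: 00010001  (ones: 2)
  rows 112-119 [p,q,r,s=1110]: 11011101  (ones: 6)
  rows 120-127 [p,q,r,s=1111]: 00010001  (ones: 2)
Disagreements = 6+2+6+2+6+2+6+2+6+2+6+2+6+2+6+2 = 64

64


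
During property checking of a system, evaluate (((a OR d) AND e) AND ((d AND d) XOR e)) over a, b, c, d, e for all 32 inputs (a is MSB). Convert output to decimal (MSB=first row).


Formula: (((a OR d) AND e) AND ((d AND d) XOR e)) over a, b, c, d, e (32 rows)
Evaluate each row (bits = a,b,c,d,e, MSB first):
  row 0 [00000]: (((0 OR 0) AND 0) AND ((0 AND 0) XOR 0)) -> 0
  row 1 [00001]: (((0 OR 0) AND 1) AND ((0 AND 0) XOR 1)) -> 0
  row 2 [00010]: (((0 OR 1) AND 0) AND ((1 AND 1) XOR 0)) -> 0
  row 3 [00011]: (((0 OR 1) AND 1) AND ((1 AND 1) XOR 1)) -> 0
  row 4 [00100]: (((0 OR 0) AND 0) AND ((0 AND 0) XOR 0)) -> 0
  row 5 [00101]: (((0 OR 0) AND 1) AND ((0 AND 0) XOR 1)) -> 0
  row 6 [00110]: (((0 OR 1) AND 0) AND ((1 AND 1) XOR 0)) -> 0
  row 7 [00111]: (((0 OR 1) AND 1) AND ((1 AND 1) XOR 1)) -> 0
  row 8 [01000]: (((0 OR 0) AND 0) AND ((0 AND 0) XOR 0)) -> 0
  row 9 [01001]: (((0 OR 0) AND 1) AND ((0 AND 0) XOR 1)) -> 0
  row 10 [01010]: (((0 OR 1) AND 0) AND ((1 AND 1) XOR 0)) -> 0
  row 11 [01011]: (((0 OR 1) AND 1) AND ((1 AND 1) XOR 1)) -> 0
  row 12 [01100]: (((0 OR 0) AND 0) AND ((0 AND 0) XOR 0)) -> 0
  row 13 [01101]: (((0 OR 0) AND 1) AND ((0 AND 0) XOR 1)) -> 0
  row 14 [01110]: (((0 OR 1) AND 0) AND ((1 AND 1) XOR 0)) -> 0
  row 15 [01111]: (((0 OR 1) AND 1) AND ((1 AND 1) XOR 1)) -> 0
  row 16 [10000]: (((1 OR 0) AND 0) AND ((0 AND 0) XOR 0)) -> 0
  row 17 [10001]: (((1 OR 0) AND 1) AND ((0 AND 0) XOR 1)) -> 1
  row 18 [10010]: (((1 OR 1) AND 0) AND ((1 AND 1) XOR 0)) -> 0
  row 19 [10011]: (((1 OR 1) AND 1) AND ((1 AND 1) XOR 1)) -> 0
  row 20 [10100]: (((1 OR 0) AND 0) AND ((0 AND 0) XOR 0)) -> 0
  row 21 [10101]: (((1 OR 0) AND 1) AND ((0 AND 0) XOR 1)) -> 1
  row 22 [10110]: (((1 OR 1) AND 0) AND ((1 AND 1) XOR 0)) -> 0
  row 23 [10111]: (((1 OR 1) AND 1) AND ((1 AND 1) XOR 1)) -> 0
  row 24 [11000]: (((1 OR 0) AND 0) AND ((0 AND 0) XOR 0)) -> 0
  row 25 [11001]: (((1 OR 0) AND 1) AND ((0 AND 0) XOR 1)) -> 1
  row 26 [11010]: (((1 OR 1) AND 0) AND ((1 AND 1) XOR 0)) -> 0
  row 27 [11011]: (((1 OR 1) AND 1) AND ((1 AND 1) XOR 1)) -> 0
  row 28 [11100]: (((1 OR 0) AND 0) AND ((0 AND 0) XOR 0)) -> 0
  row 29 [11101]: (((1 OR 0) AND 1) AND ((0 AND 0) XOR 1)) -> 1
  row 30 [11110]: (((1 OR 1) AND 0) AND ((1 AND 1) XOR 0)) -> 0
  row 31 [11111]: (((1 OR 1) AND 1) AND ((1 AND 1) XOR 1)) -> 0
Full result column, 4 rows per line (a,b,c fixed per line; d,e runs 00..11 left to right):
  rows 0-3 [a,b,c=000]: 0000  = hex 0
  rows 4-7 [a,b,c=001]: 0000  = hex 0
  rows 8-11 [a,b,c=010]: 0000  = hex 0
  rows 12-15 [a,b,c=011]: 0000  = hex 0
  rows 16-19 [a,b,c=100]: 0100  = hex 4
  rows 20-23 [a,b,c=101]: 0100  = hex 4
  rows 24-27 [a,b,c=110]: 0100  = hex 4
  rows 28-31 [a,b,c=111]: 0100  = hex 4
Output column (row 0 .. row 31) = 00000000000000000100010001000100
Output column grouped in 4s = 0000 0000 0000 0000 0100 0100 0100 0100 = 0x00004444
Convert to decimal digit by digit (value = value*16 + digit):
  0 -> 0
  0*16 + 0 = 0
  0*16 + 0 = 0
  0*16 + 0 = 0
  0*16 + 4 = 4
  4*16 + 4 = 68
  68*16 + 4 = 1092
  1092*16 + 4 = 17476
Decimal = 17476

17476


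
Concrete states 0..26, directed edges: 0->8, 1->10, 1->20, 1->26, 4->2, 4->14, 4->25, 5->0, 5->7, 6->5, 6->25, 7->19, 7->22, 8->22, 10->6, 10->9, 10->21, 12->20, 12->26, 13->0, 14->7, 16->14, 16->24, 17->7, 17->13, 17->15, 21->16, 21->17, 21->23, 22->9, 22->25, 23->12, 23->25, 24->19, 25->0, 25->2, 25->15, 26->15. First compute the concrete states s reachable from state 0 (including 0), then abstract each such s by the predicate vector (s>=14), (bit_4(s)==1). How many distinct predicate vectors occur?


BFS from 0:
Concrete reachable: {0, 2, 8, 9, 15, 22, 25}
Abstract via predicates (s>=14), (bit_4(s)==1):
  (0,0) <- {0, 2, 8, 9}
  (1,0) <- {15}
  (1,1) <- {22, 25}
Distinct abstract states = 3

3


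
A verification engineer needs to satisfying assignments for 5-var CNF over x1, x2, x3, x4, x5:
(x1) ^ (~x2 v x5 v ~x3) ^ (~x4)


CNF with 3 clauses over 5 vars (32 assignments).
An assignment satisfies CNF iff every clause has >=1 true literal.
Check each row (bits = x1,x2,x3,x4,x5; clause T/F shown):
  row 0 [00000]: clauses=FTT -> 0
  row 1 [00001]: clauses=FTT -> 0
  row 2 [00010]: clauses=FTF -> 0
  row 3 [00011]: clauses=FTF -> 0
  row 4 [00100]: clauses=FTT -> 0
  row 5 [00101]: clauses=FTT -> 0
  row 6 [00110]: clauses=FTF -> 0
  row 7 [00111]: clauses=FTF -> 0
  row 8 [01000]: clauses=FTT -> 0
  row 9 [01001]: clauses=FTT -> 0
  row 10 [01010]: clauses=FTF -> 0
  row 11 [01011]: clauses=FTF -> 0
  row 12 [01100]: clauses=FFT -> 0
  row 13 [01101]: clauses=FTT -> 0
  row 14 [01110]: clauses=FFF -> 0
  row 15 [01111]: clauses=FTF -> 0
  row 16 [10000]: clauses=TTT -> 1
  row 17 [10001]: clauses=TTT -> 1
  row 18 [10010]: clauses=TTF -> 0
  row 19 [10011]: clauses=TTF -> 0
  row 20 [10100]: clauses=TTT -> 1
  row 21 [10101]: clauses=TTT -> 1
  row 22 [10110]: clauses=TTF -> 0
  row 23 [10111]: clauses=TTF -> 0
  row 24 [11000]: clauses=TTT -> 1
  row 25 [11001]: clauses=TTT -> 1
  row 26 [11010]: clauses=TTF -> 0
  row 27 [11011]: clauses=TTF -> 0
  row 28 [11100]: clauses=TFT -> 0
  row 29 [11101]: clauses=TTT -> 1
  row 30 [11110]: clauses=TFF -> 0
  row 31 [11111]: clauses=TTF -> 0
Full result column, 8 rows per line (x1,x2 fixed per line; x3,x4,x5 runs 000..111 left to right):
  rows 0-7 [x1,x2=00]: 00000000  (ones: 0)
  rows 8-15 [x1,x2=01]: 00000000  (ones: 0)
  rows 16-23 [x1,x2=10]: 11001100  (ones: 4)
  rows 24-31 [x1,x2=11]: 11000100  (ones: 3)
Satisfying assignments = 0+0+4+3 = 7

7


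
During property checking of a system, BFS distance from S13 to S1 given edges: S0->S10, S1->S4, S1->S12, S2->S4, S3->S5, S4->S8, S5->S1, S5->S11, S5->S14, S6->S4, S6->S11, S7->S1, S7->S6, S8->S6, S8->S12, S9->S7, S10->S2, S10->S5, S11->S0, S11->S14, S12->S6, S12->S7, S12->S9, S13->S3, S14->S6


BFS layer-by-layer from S13:
  dist 0: {S13}
  dist 1: {S3}
  dist 2: {S5}
  dist 3: {S1, S11, S14}
  -> S1 reached at distance 3
Shortest path length = 3

3


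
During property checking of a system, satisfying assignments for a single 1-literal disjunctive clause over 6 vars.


Step 1: Total=2^6=64
Step 2: Unsat when all 1 false: 2^5=32
Step 3: Sat=64-32=32

32


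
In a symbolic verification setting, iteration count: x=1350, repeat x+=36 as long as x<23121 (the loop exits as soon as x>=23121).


Step 1: x goes from 1350 toward 23121 by 36; the body runs while x<23121, so iterations = ceil((bound-start)/step)
Step 2: Distance=21771
Step 3: ceil(21771/36)=605

605


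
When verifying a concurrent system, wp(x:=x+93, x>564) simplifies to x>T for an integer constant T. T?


Formula: wp(x:=E, P) = P[E/x] (substitute E for x in postcondition)
Step 1: Postcondition: x>564
Step 2: Substitute x+93 for x: x+93>564
Step 3: Solve for x: x > 564-93 = 471

471


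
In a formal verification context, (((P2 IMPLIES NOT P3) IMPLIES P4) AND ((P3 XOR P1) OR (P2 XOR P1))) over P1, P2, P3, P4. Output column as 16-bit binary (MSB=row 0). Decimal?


Formula: (((P2 IMPLIES NOT P3) IMPLIES P4) AND ((P3 XOR P1) OR (P2 XOR P1))) over P1, P2, P3, P4 (16 rows)
Evaluate each row (bits = P1,P2,P3,P4, MSB first):
  row 0 [0000]: (((0 IMPLIES NOT 0) IMPLIES 0) AND ((0 XOR 0) OR (0 XOR 0))) -> 0
  row 1 [0001]: (((0 IMPLIES NOT 0) IMPLIES 1) AND ((0 XOR 0) OR (0 XOR 0))) -> 0
  row 2 [0010]: (((0 IMPLIES NOT 1) IMPLIES 0) AND ((1 XOR 0) OR (0 XOR 0))) -> 0
  row 3 [0011]: (((0 IMPLIES NOT 1) IMPLIES 1) AND ((1 XOR 0) OR (0 XOR 0))) -> 1
  row 4 [0100]: (((1 IMPLIES NOT 0) IMPLIES 0) AND ((0 XOR 0) OR (1 XOR 0))) -> 0
  row 5 [0101]: (((1 IMPLIES NOT 0) IMPLIES 1) AND ((0 XOR 0) OR (1 XOR 0))) -> 1
  row 6 [0110]: (((1 IMPLIES NOT 1) IMPLIES 0) AND ((1 XOR 0) OR (1 XOR 0))) -> 1
  row 7 [0111]: (((1 IMPLIES NOT 1) IMPLIES 1) AND ((1 XOR 0) OR (1 XOR 0))) -> 1
  row 8 [1000]: (((0 IMPLIES NOT 0) IMPLIES 0) AND ((0 XOR 1) OR (0 XOR 1))) -> 0
  row 9 [1001]: (((0 IMPLIES NOT 0) IMPLIES 1) AND ((0 XOR 1) OR (0 XOR 1))) -> 1
  row 10 [1010]: (((0 IMPLIES NOT 1) IMPLIES 0) AND ((1 XOR 1) OR (0 XOR 1))) -> 0
  row 11 [1011]: (((0 IMPLIES NOT 1) IMPLIES 1) AND ((1 XOR 1) OR (0 XOR 1))) -> 1
  row 12 [1100]: (((1 IMPLIES NOT 0) IMPLIES 0) AND ((0 XOR 1) OR (1 XOR 1))) -> 0
  row 13 [1101]: (((1 IMPLIES NOT 0) IMPLIES 1) AND ((0 XOR 1) OR (1 XOR 1))) -> 1
  row 14 [1110]: (((1 IMPLIES NOT 1) IMPLIES 0) AND ((1 XOR 1) OR (1 XOR 1))) -> 0
  row 15 [1111]: (((1 IMPLIES NOT 1) IMPLIES 1) AND ((1 XOR 1) OR (1 XOR 1))) -> 0
Full result column, 4 rows per line (P1,P2 fixed per line; P3,P4 runs 00..11 left to right):
  rows 0-3 [P1,P2=00]: 0001  = hex 1
  rows 4-7 [P1,P2=01]: 0111  = hex 7
  rows 8-11 [P1,P2=10]: 0101  = hex 5
  rows 12-15 [P1,P2=11]: 0100  = hex 4
Output column (row 0 .. row 15) = 0001011101010100
Output column grouped in 4s = 0001 0111 0101 0100 = 0x1754
Convert to decimal digit by digit (value = value*16 + digit):
  1 -> 1
  1*16 + 7 = 23
  23*16 + 5 = 373
  373*16 + 4 = 5972
Decimal = 5972

5972


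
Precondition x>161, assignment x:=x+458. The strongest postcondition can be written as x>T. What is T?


Formula: sp(P, x:=E) = exists old_x. (x = E[old_x/x]) AND P[old_x/x] (old_x is the value of x before the assignment; eliminate old_x by solving x = E[old_x/x] for old_x)
Step 1: Precondition P: x>161, i.e. old_x > 161
Step 2: Assignment gives x = old_x + 458, so old_x = x - 458
Step 3: Substitute into P: x - 458 > 161
Step 4: Simplify: x > 161+458 = 619

619


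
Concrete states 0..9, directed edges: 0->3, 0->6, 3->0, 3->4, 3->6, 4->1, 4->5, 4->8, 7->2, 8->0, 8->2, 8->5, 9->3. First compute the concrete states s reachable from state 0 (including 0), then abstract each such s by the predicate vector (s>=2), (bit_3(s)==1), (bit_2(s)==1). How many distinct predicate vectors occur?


BFS from 0:
Concrete reachable: {0, 1, 2, 3, 4, 5, 6, 8}
Abstract via predicates (s>=2), (bit_3(s)==1), (bit_2(s)==1):
  (0,0,0) <- {0, 1}
  (1,0,0) <- {2, 3}
  (1,0,1) <- {4, 5, 6}
  (1,1,0) <- {8}
Distinct abstract states = 4

4


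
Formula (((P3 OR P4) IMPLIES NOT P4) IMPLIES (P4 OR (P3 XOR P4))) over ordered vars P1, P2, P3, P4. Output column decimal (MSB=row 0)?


Formula: (((P3 OR P4) IMPLIES NOT P4) IMPLIES (P4 OR (P3 XOR P4))) over P1, P2, P3, P4 (16 rows)
Evaluate each row (bits = P1,P2,P3,P4, MSB first):
  row 0 [0000]: (((0 OR 0) IMPLIES NOT 0) IMPLIES (0 OR (0 XOR 0))) -> 0
  row 1 [0001]: (((0 OR 1) IMPLIES NOT 1) IMPLIES (1 OR (0 XOR 1))) -> 1
  row 2 [0010]: (((1 OR 0) IMPLIES NOT 0) IMPLIES (0 OR (1 XOR 0))) -> 1
  row 3 [0011]: (((1 OR 1) IMPLIES NOT 1) IMPLIES (1 OR (1 XOR 1))) -> 1
  row 4 [0100]: (((0 OR 0) IMPLIES NOT 0) IMPLIES (0 OR (0 XOR 0))) -> 0
  row 5 [0101]: (((0 OR 1) IMPLIES NOT 1) IMPLIES (1 OR (0 XOR 1))) -> 1
  row 6 [0110]: (((1 OR 0) IMPLIES NOT 0) IMPLIES (0 OR (1 XOR 0))) -> 1
  row 7 [0111]: (((1 OR 1) IMPLIES NOT 1) IMPLIES (1 OR (1 XOR 1))) -> 1
  row 8 [1000]: (((0 OR 0) IMPLIES NOT 0) IMPLIES (0 OR (0 XOR 0))) -> 0
  row 9 [1001]: (((0 OR 1) IMPLIES NOT 1) IMPLIES (1 OR (0 XOR 1))) -> 1
  row 10 [1010]: (((1 OR 0) IMPLIES NOT 0) IMPLIES (0 OR (1 XOR 0))) -> 1
  row 11 [1011]: (((1 OR 1) IMPLIES NOT 1) IMPLIES (1 OR (1 XOR 1))) -> 1
  row 12 [1100]: (((0 OR 0) IMPLIES NOT 0) IMPLIES (0 OR (0 XOR 0))) -> 0
  row 13 [1101]: (((0 OR 1) IMPLIES NOT 1) IMPLIES (1 OR (0 XOR 1))) -> 1
  row 14 [1110]: (((1 OR 0) IMPLIES NOT 0) IMPLIES (0 OR (1 XOR 0))) -> 1
  row 15 [1111]: (((1 OR 1) IMPLIES NOT 1) IMPLIES (1 OR (1 XOR 1))) -> 1
Full result column, 4 rows per line (P1,P2 fixed per line; P3,P4 runs 00..11 left to right):
  rows 0-3 [P1,P2=00]: 0111  = hex 7
  rows 4-7 [P1,P2=01]: 0111  = hex 7
  rows 8-11 [P1,P2=10]: 0111  = hex 7
  rows 12-15 [P1,P2=11]: 0111  = hex 7
Output column (row 0 .. row 15) = 0111011101110111
Output column grouped in 4s = 0111 0111 0111 0111 = 0x7777
Convert to decimal digit by digit (value = value*16 + digit):
  7 -> 7
  7*16 + 7 = 119
  119*16 + 7 = 1911
  1911*16 + 7 = 30583
Decimal = 30583

30583


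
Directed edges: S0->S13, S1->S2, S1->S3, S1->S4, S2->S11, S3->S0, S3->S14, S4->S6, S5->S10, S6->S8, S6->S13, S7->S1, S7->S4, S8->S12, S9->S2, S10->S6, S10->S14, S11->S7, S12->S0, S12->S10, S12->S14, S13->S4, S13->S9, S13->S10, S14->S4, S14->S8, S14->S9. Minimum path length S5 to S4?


BFS layer-by-layer from S5:
  dist 0: {S5}
  dist 1: {S10}
  dist 2: {S6, S14}
  dist 3: {S4, S8, S9, S13}
  -> S4 reached at distance 3
Shortest path length = 3

3


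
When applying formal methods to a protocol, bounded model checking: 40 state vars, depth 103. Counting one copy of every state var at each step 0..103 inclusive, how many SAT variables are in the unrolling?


BMC unrolls to depth k, creating one copy of each state var for steps 0..k.
Step count = 103 + 1 = 104 (steps 0 through 103)
Vars per step = 40
Total = 40 * 104 = 4160

4160


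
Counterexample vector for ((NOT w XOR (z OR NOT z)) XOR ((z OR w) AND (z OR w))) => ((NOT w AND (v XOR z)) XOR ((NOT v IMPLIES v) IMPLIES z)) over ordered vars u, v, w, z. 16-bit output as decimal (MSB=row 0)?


F1 = ((NOT w XOR (z OR NOT z)) XOR ((z OR w) AND (z OR w)))
F2 = ((NOT w AND (v XOR z)) XOR ((NOT v IMPLIES v) IMPLIES z))
Counterexample to F1=>F2 is where F1=1 and F2=0.
Evaluate each row (bits = u,v,w,z, MSB first):
  row 0 [0000]: F1=0 F2=1 -> F1&~F2 -> 0
  row 1 [0001]: F1=1 F2=0 -> F1&~F2 -> 1
  row 2 [0010]: F1=0 F2=1 -> F1&~F2 -> 0
  row 3 [0011]: F1=0 F2=1 -> F1&~F2 -> 0
  row 4 [0100]: F1=0 F2=1 -> F1&~F2 -> 0
  row 5 [0101]: F1=1 F2=1 -> F1&~F2 -> 0
  row 6 [0110]: F1=0 F2=0 -> F1&~F2 -> 0
  row 7 [0111]: F1=0 F2=1 -> F1&~F2 -> 0
  row 8 [1000]: F1=0 F2=1 -> F1&~F2 -> 0
  row 9 [1001]: F1=1 F2=0 -> F1&~F2 -> 1
  row 10 [1010]: F1=0 F2=1 -> F1&~F2 -> 0
  row 11 [1011]: F1=0 F2=1 -> F1&~F2 -> 0
  row 12 [1100]: F1=0 F2=1 -> F1&~F2 -> 0
  row 13 [1101]: F1=1 F2=1 -> F1&~F2 -> 0
  row 14 [1110]: F1=0 F2=0 -> F1&~F2 -> 0
  row 15 [1111]: F1=0 F2=1 -> F1&~F2 -> 0
Full result column, 4 rows per line (u,v fixed per line; w,z runs 00..11 left to right):
  rows 0-3 [u,v=00]: 0100  = hex 4
  rows 4-7 [u,v=01]: 0000  = hex 0
  rows 8-11 [u,v=10]: 0100  = hex 4
  rows 12-15 [u,v=11]: 0000  = hex 0
Counterexample vector (row 0 .. row 15) = 0100000001000000
Output column grouped in 4s = 0100 0000 0100 0000 = 0x4040
Convert to decimal digit by digit (value = value*16 + digit):
  4 -> 4
  4*16 + 0 = 64
  64*16 + 4 = 1028
  1028*16 + 0 = 16448
Decimal = 16448

16448


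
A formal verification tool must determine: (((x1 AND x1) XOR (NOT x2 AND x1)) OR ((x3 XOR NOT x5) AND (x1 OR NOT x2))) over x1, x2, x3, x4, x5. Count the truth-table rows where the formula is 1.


Formula: (((x1 AND x1) XOR (NOT x2 AND x1)) OR ((x3 XOR NOT x5) AND (x1 OR NOT x2))) over 5 vars (32 rows)
Evaluate each row (x1, x2, x3, x4, x5 as bits, MSB first):
  row 0 [00000]: (((0 AND 0) XOR (NOT 0 AND 0)) OR ((0 XOR NOT 0) AND (0 OR NOT 0))) -> 1
  row 1 [00001]: (((0 AND 0) XOR (NOT 0 AND 0)) OR ((0 XOR NOT 1) AND (0 OR NOT 0))) -> 0
  row 2 [00010]: (((0 AND 0) XOR (NOT 0 AND 0)) OR ((0 XOR NOT 0) AND (0 OR NOT 0))) -> 1
  row 3 [00011]: (((0 AND 0) XOR (NOT 0 AND 0)) OR ((0 XOR NOT 1) AND (0 OR NOT 0))) -> 0
  row 4 [00100]: (((0 AND 0) XOR (NOT 0 AND 0)) OR ((1 XOR NOT 0) AND (0 OR NOT 0))) -> 0
  row 5 [00101]: (((0 AND 0) XOR (NOT 0 AND 0)) OR ((1 XOR NOT 1) AND (0 OR NOT 0))) -> 1
  row 6 [00110]: (((0 AND 0) XOR (NOT 0 AND 0)) OR ((1 XOR NOT 0) AND (0 OR NOT 0))) -> 0
  row 7 [00111]: (((0 AND 0) XOR (NOT 0 AND 0)) OR ((1 XOR NOT 1) AND (0 OR NOT 0))) -> 1
  row 8 [01000]: (((0 AND 0) XOR (NOT 1 AND 0)) OR ((0 XOR NOT 0) AND (0 OR NOT 1))) -> 0
  row 9 [01001]: (((0 AND 0) XOR (NOT 1 AND 0)) OR ((0 XOR NOT 1) AND (0 OR NOT 1))) -> 0
  row 10 [01010]: (((0 AND 0) XOR (NOT 1 AND 0)) OR ((0 XOR NOT 0) AND (0 OR NOT 1))) -> 0
  row 11 [01011]: (((0 AND 0) XOR (NOT 1 AND 0)) OR ((0 XOR NOT 1) AND (0 OR NOT 1))) -> 0
  row 12 [01100]: (((0 AND 0) XOR (NOT 1 AND 0)) OR ((1 XOR NOT 0) AND (0 OR NOT 1))) -> 0
  row 13 [01101]: (((0 AND 0) XOR (NOT 1 AND 0)) OR ((1 XOR NOT 1) AND (0 OR NOT 1))) -> 0
  row 14 [01110]: (((0 AND 0) XOR (NOT 1 AND 0)) OR ((1 XOR NOT 0) AND (0 OR NOT 1))) -> 0
  row 15 [01111]: (((0 AND 0) XOR (NOT 1 AND 0)) OR ((1 XOR NOT 1) AND (0 OR NOT 1))) -> 0
  row 16 [10000]: (((1 AND 1) XOR (NOT 0 AND 1)) OR ((0 XOR NOT 0) AND (1 OR NOT 0))) -> 1
  row 17 [10001]: (((1 AND 1) XOR (NOT 0 AND 1)) OR ((0 XOR NOT 1) AND (1 OR NOT 0))) -> 0
  row 18 [10010]: (((1 AND 1) XOR (NOT 0 AND 1)) OR ((0 XOR NOT 0) AND (1 OR NOT 0))) -> 1
  row 19 [10011]: (((1 AND 1) XOR (NOT 0 AND 1)) OR ((0 XOR NOT 1) AND (1 OR NOT 0))) -> 0
  row 20 [10100]: (((1 AND 1) XOR (NOT 0 AND 1)) OR ((1 XOR NOT 0) AND (1 OR NOT 0))) -> 0
  row 21 [10101]: (((1 AND 1) XOR (NOT 0 AND 1)) OR ((1 XOR NOT 1) AND (1 OR NOT 0))) -> 1
  row 22 [10110]: (((1 AND 1) XOR (NOT 0 AND 1)) OR ((1 XOR NOT 0) AND (1 OR NOT 0))) -> 0
  row 23 [10111]: (((1 AND 1) XOR (NOT 0 AND 1)) OR ((1 XOR NOT 1) AND (1 OR NOT 0))) -> 1
  row 24 [11000]: (((1 AND 1) XOR (NOT 1 AND 1)) OR ((0 XOR NOT 0) AND (1 OR NOT 1))) -> 1
  row 25 [11001]: (((1 AND 1) XOR (NOT 1 AND 1)) OR ((0 XOR NOT 1) AND (1 OR NOT 1))) -> 1
  row 26 [11010]: (((1 AND 1) XOR (NOT 1 AND 1)) OR ((0 XOR NOT 0) AND (1 OR NOT 1))) -> 1
  row 27 [11011]: (((1 AND 1) XOR (NOT 1 AND 1)) OR ((0 XOR NOT 1) AND (1 OR NOT 1))) -> 1
  row 28 [11100]: (((1 AND 1) XOR (NOT 1 AND 1)) OR ((1 XOR NOT 0) AND (1 OR NOT 1))) -> 1
  row 29 [11101]: (((1 AND 1) XOR (NOT 1 AND 1)) OR ((1 XOR NOT 1) AND (1 OR NOT 1))) -> 1
  row 30 [11110]: (((1 AND 1) XOR (NOT 1 AND 1)) OR ((1 XOR NOT 0) AND (1 OR NOT 1))) -> 1
  row 31 [11111]: (((1 AND 1) XOR (NOT 1 AND 1)) OR ((1 XOR NOT 1) AND (1 OR NOT 1))) -> 1
Full result column, 8 rows per line (x1,x2 fixed per line; x3,x4,x5 runs 000..111 left to right):
  rows 0-7 [x1,x2=00]: 10100101  (ones: 4)
  rows 8-15 [x1,x2=01]: 00000000  (ones: 0)
  rows 16-23 [x1,x2=10]: 10100101  (ones: 4)
  rows 24-31 [x1,x2=11]: 11111111  (ones: 8)
Count of 1-rows = 4+0+4+8 = 16

16


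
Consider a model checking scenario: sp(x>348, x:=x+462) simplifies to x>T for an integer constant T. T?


Formula: sp(P, x:=E) = exists old_x. (x = E[old_x/x]) AND P[old_x/x] (old_x is the value of x before the assignment; eliminate old_x by solving x = E[old_x/x] for old_x)
Step 1: Precondition P: x>348, i.e. old_x > 348
Step 2: Assignment gives x = old_x + 462, so old_x = x - 462
Step 3: Substitute into P: x - 462 > 348
Step 4: Simplify: x > 348+462 = 810

810


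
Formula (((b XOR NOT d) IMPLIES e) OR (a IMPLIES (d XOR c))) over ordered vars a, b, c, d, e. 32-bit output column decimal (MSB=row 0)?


Formula: (((b XOR NOT d) IMPLIES e) OR (a IMPLIES (d XOR c))) over a, b, c, d, e (32 rows)
Evaluate each row (bits = a,b,c,d,e, MSB first):
  row 0 [00000]: (((0 XOR NOT 0) IMPLIES 0) OR (0 IMPLIES (0 XOR 0))) -> 1
  row 1 [00001]: (((0 XOR NOT 0) IMPLIES 1) OR (0 IMPLIES (0 XOR 0))) -> 1
  row 2 [00010]: (((0 XOR NOT 1) IMPLIES 0) OR (0 IMPLIES (1 XOR 0))) -> 1
  row 3 [00011]: (((0 XOR NOT 1) IMPLIES 1) OR (0 IMPLIES (1 XOR 0))) -> 1
  row 4 [00100]: (((0 XOR NOT 0) IMPLIES 0) OR (0 IMPLIES (0 XOR 1))) -> 1
  row 5 [00101]: (((0 XOR NOT 0) IMPLIES 1) OR (0 IMPLIES (0 XOR 1))) -> 1
  row 6 [00110]: (((0 XOR NOT 1) IMPLIES 0) OR (0 IMPLIES (1 XOR 1))) -> 1
  row 7 [00111]: (((0 XOR NOT 1) IMPLIES 1) OR (0 IMPLIES (1 XOR 1))) -> 1
  row 8 [01000]: (((1 XOR NOT 0) IMPLIES 0) OR (0 IMPLIES (0 XOR 0))) -> 1
  row 9 [01001]: (((1 XOR NOT 0) IMPLIES 1) OR (0 IMPLIES (0 XOR 0))) -> 1
  row 10 [01010]: (((1 XOR NOT 1) IMPLIES 0) OR (0 IMPLIES (1 XOR 0))) -> 1
  row 11 [01011]: (((1 XOR NOT 1) IMPLIES 1) OR (0 IMPLIES (1 XOR 0))) -> 1
  row 12 [01100]: (((1 XOR NOT 0) IMPLIES 0) OR (0 IMPLIES (0 XOR 1))) -> 1
  row 13 [01101]: (((1 XOR NOT 0) IMPLIES 1) OR (0 IMPLIES (0 XOR 1))) -> 1
  row 14 [01110]: (((1 XOR NOT 1) IMPLIES 0) OR (0 IMPLIES (1 XOR 1))) -> 1
  row 15 [01111]: (((1 XOR NOT 1) IMPLIES 1) OR (0 IMPLIES (1 XOR 1))) -> 1
  row 16 [10000]: (((0 XOR NOT 0) IMPLIES 0) OR (1 IMPLIES (0 XOR 0))) -> 0
  row 17 [10001]: (((0 XOR NOT 0) IMPLIES 1) OR (1 IMPLIES (0 XOR 0))) -> 1
  row 18 [10010]: (((0 XOR NOT 1) IMPLIES 0) OR (1 IMPLIES (1 XOR 0))) -> 1
  row 19 [10011]: (((0 XOR NOT 1) IMPLIES 1) OR (1 IMPLIES (1 XOR 0))) -> 1
  row 20 [10100]: (((0 XOR NOT 0) IMPLIES 0) OR (1 IMPLIES (0 XOR 1))) -> 1
  row 21 [10101]: (((0 XOR NOT 0) IMPLIES 1) OR (1 IMPLIES (0 XOR 1))) -> 1
  row 22 [10110]: (((0 XOR NOT 1) IMPLIES 0) OR (1 IMPLIES (1 XOR 1))) -> 1
  row 23 [10111]: (((0 XOR NOT 1) IMPLIES 1) OR (1 IMPLIES (1 XOR 1))) -> 1
  row 24 [11000]: (((1 XOR NOT 0) IMPLIES 0) OR (1 IMPLIES (0 XOR 0))) -> 1
  row 25 [11001]: (((1 XOR NOT 0) IMPLIES 1) OR (1 IMPLIES (0 XOR 0))) -> 1
  row 26 [11010]: (((1 XOR NOT 1) IMPLIES 0) OR (1 IMPLIES (1 XOR 0))) -> 1
  row 27 [11011]: (((1 XOR NOT 1) IMPLIES 1) OR (1 IMPLIES (1 XOR 0))) -> 1
  row 28 [11100]: (((1 XOR NOT 0) IMPLIES 0) OR (1 IMPLIES (0 XOR 1))) -> 1
  row 29 [11101]: (((1 XOR NOT 0) IMPLIES 1) OR (1 IMPLIES (0 XOR 1))) -> 1
  row 30 [11110]: (((1 XOR NOT 1) IMPLIES 0) OR (1 IMPLIES (1 XOR 1))) -> 0
  row 31 [11111]: (((1 XOR NOT 1) IMPLIES 1) OR (1 IMPLIES (1 XOR 1))) -> 1
Full result column, 4 rows per line (a,b,c fixed per line; d,e runs 00..11 left to right):
  rows 0-3 [a,b,c=000]: 1111  = hex F
  rows 4-7 [a,b,c=001]: 1111  = hex F
  rows 8-11 [a,b,c=010]: 1111  = hex F
  rows 12-15 [a,b,c=011]: 1111  = hex F
  rows 16-19 [a,b,c=100]: 0111  = hex 7
  rows 20-23 [a,b,c=101]: 1111  = hex F
  rows 24-27 [a,b,c=110]: 1111  = hex F
  rows 28-31 [a,b,c=111]: 1101  = hex D
Output column (row 0 .. row 31) = 11111111111111110111111111111101
Output column grouped in 4s = 1111 1111 1111 1111 0111 1111 1111 1101 = 0xFFFF7FFD
Convert to decimal digit by digit (value = value*16 + digit):
  F -> 15
  15*16 + 15 (F) = 255
  255*16 + 15 (F) = 4095
  4095*16 + 15 (F) = 65535
  65535*16 + 7 = 1048567
  1048567*16 + 15 (F) = 16777087
  16777087*16 + 15 (F) = 268433407
  268433407*16 + 13 (D) = 4294934525
Decimal = 4294934525

4294934525


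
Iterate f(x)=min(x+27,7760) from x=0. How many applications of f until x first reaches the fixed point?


Step 1: x=0, cap=7760, increment=27
Step 2: x grows by 27 each step until capped at 7760; fixed point is x=7760
Step 3: iterations = ceil(7760/27) = 288

288


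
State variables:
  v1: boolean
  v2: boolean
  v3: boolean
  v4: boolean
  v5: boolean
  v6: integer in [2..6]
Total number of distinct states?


State space = product of domain sizes of all variables.
Domain sizes:
  v1 (boolean): 2
  v2 (boolean): 2
  v3 (boolean): 2
  v4 (boolean): 2
  v5 (boolean): 2
  v6 (integer in [2..6]): 5
Product = 2 * 2 * 2 * 2 * 2 * 5 = 160

160


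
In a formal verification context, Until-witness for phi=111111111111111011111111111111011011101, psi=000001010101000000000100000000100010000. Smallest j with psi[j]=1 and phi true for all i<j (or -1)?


(phi U psi) at 0: need smallest j with psi[j]=1 and phi[i]=1 for all i in [0,j).
Scan from step 0:
  step 0: phi=1, psi=0 -> continue
  step 1: phi=1, psi=0 -> continue
  step 2: phi=1, psi=0 -> continue
  step 3: phi=1, psi=0 -> continue
  step 5: psi=1 and phi held for [0,5) -> witness found
Witness step = 5

5


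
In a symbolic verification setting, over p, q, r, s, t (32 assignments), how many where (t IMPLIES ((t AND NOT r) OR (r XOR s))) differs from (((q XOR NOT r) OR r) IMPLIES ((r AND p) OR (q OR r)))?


F1 = (t IMPLIES ((t AND NOT r) OR (r XOR s)))
F2 = (((q XOR NOT r) OR r) IMPLIES ((r AND p) OR (q OR r)))
Evaluate both on each of 32 rows (bits = p,q,r,s,t):
  row 0 [00000]: F1=1 F2=0 (differ) -> 1
  row 1 [00001]: F1=1 F2=0 (differ) -> 1
  row 2 [00010]: F1=1 F2=0 (differ) -> 1
  row 3 [00011]: F1=1 F2=0 (differ) -> 1
  row 4 [00100]: F1=1 F2=1 -> 0
  row 5 [00101]: F1=1 F2=1 -> 0
  row 6 [00110]: F1=1 F2=1 -> 0
  row 7 [00111]: F1=0 F2=1 (differ) -> 1
  row 8 [01000]: F1=1 F2=1 -> 0
  row 9 [01001]: F1=1 F2=1 -> 0
  row 10 [01010]: F1=1 F2=1 -> 0
  row 11 [01011]: F1=1 F2=1 -> 0
  row 12 [01100]: F1=1 F2=1 -> 0
  row 13 [01101]: F1=1 F2=1 -> 0
  row 14 [01110]: F1=1 F2=1 -> 0
  row 15 [01111]: F1=0 F2=1 (differ) -> 1
  row 16 [10000]: F1=1 F2=0 (differ) -> 1
  row 17 [10001]: F1=1 F2=0 (differ) -> 1
  row 18 [10010]: F1=1 F2=0 (differ) -> 1
  row 19 [10011]: F1=1 F2=0 (differ) -> 1
  row 20 [10100]: F1=1 F2=1 -> 0
  row 21 [10101]: F1=1 F2=1 -> 0
  row 22 [10110]: F1=1 F2=1 -> 0
  row 23 [10111]: F1=0 F2=1 (differ) -> 1
  row 24 [11000]: F1=1 F2=1 -> 0
  row 25 [11001]: F1=1 F2=1 -> 0
  row 26 [11010]: F1=1 F2=1 -> 0
  row 27 [11011]: F1=1 F2=1 -> 0
  row 28 [11100]: F1=1 F2=1 -> 0
  row 29 [11101]: F1=1 F2=1 -> 0
  row 30 [11110]: F1=1 F2=1 -> 0
  row 31 [11111]: F1=0 F2=1 (differ) -> 1
Full result column, 8 rows per line (p,q fixed per line; r,s,t runs 000..111 left to right):
  rows 0-7 [p,q=00]: 11110001  (ones: 5)
  rows 8-15 [p,q=01]: 00000001  (ones: 1)
  rows 16-23 [p,q=10]: 11110001  (ones: 5)
  rows 24-31 [p,q=11]: 00000001  (ones: 1)
Disagreements = 5+1+5+1 = 12

12


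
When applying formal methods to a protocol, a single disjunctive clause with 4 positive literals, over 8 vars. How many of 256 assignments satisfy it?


Step 1: Total=2^8=256
Step 2: Unsat when all 4 false: 2^4=16
Step 3: Sat=256-16=240

240


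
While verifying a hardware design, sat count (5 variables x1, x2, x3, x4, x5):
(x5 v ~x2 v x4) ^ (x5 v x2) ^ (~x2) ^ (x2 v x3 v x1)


CNF with 4 clauses over 5 vars (32 assignments).
An assignment satisfies CNF iff every clause has >=1 true literal.
Check each row (bits = x1,x2,x3,x4,x5; clause T/F shown):
  row 0 [00000]: clauses=TFTF -> 0
  row 1 [00001]: clauses=TTTF -> 0
  row 2 [00010]: clauses=TFTF -> 0
  row 3 [00011]: clauses=TTTF -> 0
  row 4 [00100]: clauses=TFTT -> 0
  row 5 [00101]: clauses=TTTT -> 1
  row 6 [00110]: clauses=TFTT -> 0
  row 7 [00111]: clauses=TTTT -> 1
  row 8 [01000]: clauses=FTFT -> 0
  row 9 [01001]: clauses=TTFT -> 0
  row 10 [01010]: clauses=TTFT -> 0
  row 11 [01011]: clauses=TTFT -> 0
  row 12 [01100]: clauses=FTFT -> 0
  row 13 [01101]: clauses=TTFT -> 0
  row 14 [01110]: clauses=TTFT -> 0
  row 15 [01111]: clauses=TTFT -> 0
  row 16 [10000]: clauses=TFTT -> 0
  row 17 [10001]: clauses=TTTT -> 1
  row 18 [10010]: clauses=TFTT -> 0
  row 19 [10011]: clauses=TTTT -> 1
  row 20 [10100]: clauses=TFTT -> 0
  row 21 [10101]: clauses=TTTT -> 1
  row 22 [10110]: clauses=TFTT -> 0
  row 23 [10111]: clauses=TTTT -> 1
  row 24 [11000]: clauses=FTFT -> 0
  row 25 [11001]: clauses=TTFT -> 0
  row 26 [11010]: clauses=TTFT -> 0
  row 27 [11011]: clauses=TTFT -> 0
  row 28 [11100]: clauses=FTFT -> 0
  row 29 [11101]: clauses=TTFT -> 0
  row 30 [11110]: clauses=TTFT -> 0
  row 31 [11111]: clauses=TTFT -> 0
Full result column, 8 rows per line (x1,x2 fixed per line; x3,x4,x5 runs 000..111 left to right):
  rows 0-7 [x1,x2=00]: 00000101  (ones: 2)
  rows 8-15 [x1,x2=01]: 00000000  (ones: 0)
  rows 16-23 [x1,x2=10]: 01010101  (ones: 4)
  rows 24-31 [x1,x2=11]: 00000000  (ones: 0)
Satisfying assignments = 2+0+4+0 = 6

6


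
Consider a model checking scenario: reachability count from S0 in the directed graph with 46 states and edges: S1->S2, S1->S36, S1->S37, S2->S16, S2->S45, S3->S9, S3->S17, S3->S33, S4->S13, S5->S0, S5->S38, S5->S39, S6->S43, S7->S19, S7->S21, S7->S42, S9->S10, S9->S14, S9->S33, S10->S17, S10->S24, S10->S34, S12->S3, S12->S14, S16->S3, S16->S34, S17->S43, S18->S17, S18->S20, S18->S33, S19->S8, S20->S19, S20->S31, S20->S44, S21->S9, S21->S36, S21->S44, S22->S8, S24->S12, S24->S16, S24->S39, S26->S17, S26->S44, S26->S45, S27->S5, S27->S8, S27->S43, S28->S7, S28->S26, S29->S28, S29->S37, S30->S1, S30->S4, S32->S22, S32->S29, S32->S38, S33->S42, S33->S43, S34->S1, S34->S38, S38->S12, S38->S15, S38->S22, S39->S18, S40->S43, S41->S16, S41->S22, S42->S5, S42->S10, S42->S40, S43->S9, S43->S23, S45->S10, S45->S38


BFS from S0:
  layer 0: {S0}
Reachable set: {S0}
Count = 1

1
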